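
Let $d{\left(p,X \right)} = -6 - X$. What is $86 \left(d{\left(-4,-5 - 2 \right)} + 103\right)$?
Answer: $8944$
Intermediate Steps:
$86 \left(d{\left(-4,-5 - 2 \right)} + 103\right) = 86 \left(\left(-6 - \left(-5 - 2\right)\right) + 103\right) = 86 \left(\left(-6 - -7\right) + 103\right) = 86 \left(\left(-6 + 7\right) + 103\right) = 86 \left(1 + 103\right) = 86 \cdot 104 = 8944$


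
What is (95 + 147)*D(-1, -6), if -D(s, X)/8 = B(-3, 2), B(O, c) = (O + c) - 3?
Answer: 7744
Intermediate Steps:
B(O, c) = -3 + O + c
D(s, X) = 32 (D(s, X) = -8*(-3 - 3 + 2) = -8*(-4) = 32)
(95 + 147)*D(-1, -6) = (95 + 147)*32 = 242*32 = 7744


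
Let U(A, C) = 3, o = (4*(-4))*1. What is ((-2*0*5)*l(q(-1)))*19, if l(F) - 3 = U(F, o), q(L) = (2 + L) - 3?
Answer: 0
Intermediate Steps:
q(L) = -1 + L
o = -16 (o = -16*1 = -16)
l(F) = 6 (l(F) = 3 + 3 = 6)
((-2*0*5)*l(q(-1)))*19 = ((-2*0*5)*6)*19 = ((0*5)*6)*19 = (0*6)*19 = 0*19 = 0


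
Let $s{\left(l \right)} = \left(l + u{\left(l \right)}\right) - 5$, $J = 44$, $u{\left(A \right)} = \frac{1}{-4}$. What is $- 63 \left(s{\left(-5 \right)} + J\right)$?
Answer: $- \frac{8505}{4} \approx -2126.3$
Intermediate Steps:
$u{\left(A \right)} = - \frac{1}{4}$
$s{\left(l \right)} = - \frac{21}{4} + l$ ($s{\left(l \right)} = \left(l - \frac{1}{4}\right) - 5 = \left(- \frac{1}{4} + l\right) - 5 = - \frac{21}{4} + l$)
$- 63 \left(s{\left(-5 \right)} + J\right) = - 63 \left(\left(- \frac{21}{4} - 5\right) + 44\right) = - 63 \left(- \frac{41}{4} + 44\right) = \left(-63\right) \frac{135}{4} = - \frac{8505}{4}$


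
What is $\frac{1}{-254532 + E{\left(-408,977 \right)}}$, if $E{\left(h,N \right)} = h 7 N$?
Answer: $- \frac{1}{3044844} \approx -3.2842 \cdot 10^{-7}$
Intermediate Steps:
$E{\left(h,N \right)} = 7 N h$ ($E{\left(h,N \right)} = 7 h N = 7 N h$)
$\frac{1}{-254532 + E{\left(-408,977 \right)}} = \frac{1}{-254532 + 7 \cdot 977 \left(-408\right)} = \frac{1}{-254532 - 2790312} = \frac{1}{-3044844} = - \frac{1}{3044844}$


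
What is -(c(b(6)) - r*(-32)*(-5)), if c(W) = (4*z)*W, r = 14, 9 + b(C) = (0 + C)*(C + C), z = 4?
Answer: 1232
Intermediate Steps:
b(C) = -9 + 2*C² (b(C) = -9 + (0 + C)*(C + C) = -9 + C*(2*C) = -9 + 2*C²)
c(W) = 16*W (c(W) = (4*4)*W = 16*W)
-(c(b(6)) - r*(-32)*(-5)) = -(16*(-9 + 2*6²) - 14*(-32)*(-5)) = -(16*(-9 + 2*36) - (-448)*(-5)) = -(16*(-9 + 72) - 1*2240) = -(16*63 - 2240) = -(1008 - 2240) = -1*(-1232) = 1232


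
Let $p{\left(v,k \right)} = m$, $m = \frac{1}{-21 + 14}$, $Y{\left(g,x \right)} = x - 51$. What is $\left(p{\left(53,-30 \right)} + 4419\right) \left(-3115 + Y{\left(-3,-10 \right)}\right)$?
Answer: $- \frac{98240032}{7} \approx -1.4034 \cdot 10^{7}$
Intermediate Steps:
$Y{\left(g,x \right)} = -51 + x$
$m = - \frac{1}{7}$ ($m = \frac{1}{-7} = - \frac{1}{7} \approx -0.14286$)
$p{\left(v,k \right)} = - \frac{1}{7}$
$\left(p{\left(53,-30 \right)} + 4419\right) \left(-3115 + Y{\left(-3,-10 \right)}\right) = \left(- \frac{1}{7} + 4419\right) \left(-3115 - 61\right) = \frac{30932 \left(-3115 - 61\right)}{7} = \frac{30932}{7} \left(-3176\right) = - \frac{98240032}{7}$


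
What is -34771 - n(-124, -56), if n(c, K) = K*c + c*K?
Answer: -48659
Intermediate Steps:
n(c, K) = 2*K*c (n(c, K) = K*c + K*c = 2*K*c)
-34771 - n(-124, -56) = -34771 - 2*(-56)*(-124) = -34771 - 1*13888 = -34771 - 13888 = -48659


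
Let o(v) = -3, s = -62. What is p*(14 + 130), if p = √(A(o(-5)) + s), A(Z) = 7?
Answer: 144*I*√55 ≈ 1067.9*I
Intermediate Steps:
p = I*√55 (p = √(7 - 62) = √(-55) = I*√55 ≈ 7.4162*I)
p*(14 + 130) = (I*√55)*(14 + 130) = (I*√55)*144 = 144*I*√55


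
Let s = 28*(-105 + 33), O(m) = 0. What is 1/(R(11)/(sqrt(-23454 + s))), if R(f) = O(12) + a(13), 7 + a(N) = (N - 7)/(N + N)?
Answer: -39*I*sqrt(2830)/88 ≈ -23.576*I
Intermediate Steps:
s = -2016 (s = 28*(-72) = -2016)
a(N) = -7 + (-7 + N)/(2*N) (a(N) = -7 + (N - 7)/(N + N) = -7 + (-7 + N)/((2*N)) = -7 + (-7 + N)*(1/(2*N)) = -7 + (-7 + N)/(2*N))
R(f) = -88/13 (R(f) = 0 + (1/2)*(-7 - 13*13)/13 = 0 + (1/2)*(1/13)*(-7 - 169) = 0 + (1/2)*(1/13)*(-176) = 0 - 88/13 = -88/13)
1/(R(11)/(sqrt(-23454 + s))) = 1/(-88/(13*sqrt(-23454 - 2016))) = 1/(-88*(-I*sqrt(2830)/8490)/13) = 1/(-(-44)*I*sqrt(2830)/55185) = 1/(44*I*sqrt(2830)/55185) = -39*I*sqrt(2830)/88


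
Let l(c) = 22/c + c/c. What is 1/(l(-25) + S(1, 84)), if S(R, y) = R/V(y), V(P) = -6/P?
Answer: -25/347 ≈ -0.072046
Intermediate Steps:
S(R, y) = -R*y/6 (S(R, y) = R/((-6/y)) = R*(-y/6) = -R*y/6)
l(c) = 1 + 22/c (l(c) = 22/c + 1 = 1 + 22/c)
1/(l(-25) + S(1, 84)) = 1/((22 - 25)/(-25) - ⅙*1*84) = 1/(-1/25*(-3) - 14) = 1/(3/25 - 14) = 1/(-347/25) = -25/347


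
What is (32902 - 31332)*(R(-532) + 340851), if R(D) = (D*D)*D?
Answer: -235857829690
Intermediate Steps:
R(D) = D³ (R(D) = D²*D = D³)
(32902 - 31332)*(R(-532) + 340851) = (32902 - 31332)*((-532)³ + 340851) = 1570*(-150568768 + 340851) = 1570*(-150227917) = -235857829690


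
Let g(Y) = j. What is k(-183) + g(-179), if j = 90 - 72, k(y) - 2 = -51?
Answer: -31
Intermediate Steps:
k(y) = -49 (k(y) = 2 - 51 = -49)
j = 18
g(Y) = 18
k(-183) + g(-179) = -49 + 18 = -31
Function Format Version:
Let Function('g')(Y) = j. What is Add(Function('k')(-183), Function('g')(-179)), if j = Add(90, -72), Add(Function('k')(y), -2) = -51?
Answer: -31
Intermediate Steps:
Function('k')(y) = -49 (Function('k')(y) = Add(2, -51) = -49)
j = 18
Function('g')(Y) = 18
Add(Function('k')(-183), Function('g')(-179)) = Add(-49, 18) = -31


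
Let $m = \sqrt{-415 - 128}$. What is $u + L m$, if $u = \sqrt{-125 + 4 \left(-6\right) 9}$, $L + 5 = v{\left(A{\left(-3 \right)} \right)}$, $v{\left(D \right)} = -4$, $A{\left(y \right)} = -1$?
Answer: $i \left(\sqrt{341} - 9 \sqrt{543}\right) \approx - 191.26 i$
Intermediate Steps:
$m = i \sqrt{543}$ ($m = \sqrt{-543} = i \sqrt{543} \approx 23.302 i$)
$L = -9$ ($L = -5 - 4 = -9$)
$u = i \sqrt{341}$ ($u = \sqrt{-125 - 216} = \sqrt{-341} = i \sqrt{341} \approx 18.466 i$)
$u + L m = i \sqrt{341} - 9 i \sqrt{543}$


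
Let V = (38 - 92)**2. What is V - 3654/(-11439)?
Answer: 3706642/1271 ≈ 2916.3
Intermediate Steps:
V = 2916 (V = (-54)**2 = 2916)
V - 3654/(-11439) = 2916 - 3654/(-11439) = 2916 - 3654*(-1/11439) = 2916 + 406/1271 = 3706642/1271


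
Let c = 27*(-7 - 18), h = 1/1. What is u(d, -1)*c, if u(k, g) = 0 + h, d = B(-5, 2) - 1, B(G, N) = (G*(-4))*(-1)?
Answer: -675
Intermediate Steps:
B(G, N) = 4*G (B(G, N) = -4*G*(-1) = 4*G)
h = 1
d = -21 (d = 4*(-5) - 1 = -20 - 1 = -21)
u(k, g) = 1 (u(k, g) = 0 + 1 = 1)
c = -675 (c = 27*(-25) = -675)
u(d, -1)*c = 1*(-675) = -675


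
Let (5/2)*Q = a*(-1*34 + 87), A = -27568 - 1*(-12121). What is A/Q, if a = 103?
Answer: -77235/10918 ≈ -7.0741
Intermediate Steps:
A = -15447 (A = -27568 + 12121 = -15447)
Q = 10918/5 (Q = 2*(103*(-1*34 + 87))/5 = 2*(103*(-34 + 87))/5 = 2*(103*53)/5 = (⅖)*5459 = 10918/5 ≈ 2183.6)
A/Q = -15447/10918/5 = -15447*5/10918 = -77235/10918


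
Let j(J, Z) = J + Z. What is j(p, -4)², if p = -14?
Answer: 324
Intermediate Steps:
j(p, -4)² = (-14 - 4)² = (-18)² = 324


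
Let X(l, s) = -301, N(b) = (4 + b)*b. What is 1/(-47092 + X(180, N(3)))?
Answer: -1/47393 ≈ -2.1100e-5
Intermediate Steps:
N(b) = b*(4 + b)
1/(-47092 + X(180, N(3))) = 1/(-47092 - 301) = 1/(-47393) = -1/47393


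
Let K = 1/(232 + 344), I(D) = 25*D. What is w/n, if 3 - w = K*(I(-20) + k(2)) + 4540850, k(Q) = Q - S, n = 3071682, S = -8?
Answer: -1307763691/884644416 ≈ -1.4783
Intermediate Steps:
k(Q) = 8 + Q (k(Q) = Q - 1*(-8) = Q + 8 = 8 + Q)
K = 1/576 ≈ 0.0017361
w = -1307763691/288 (w = 3 - ((25*(-20) + (8 + 2))/576 + 4540850) = 3 - ((-500 + 10)/576 + 4540850) = 3 - ((1/576)*(-490) + 4540850) = 3 - (-245/288 + 4540850) = 3 - 1*1307764555/288 = 3 - 1307764555/288 = -1307763691/288 ≈ -4.5408e+6)
w/n = -1307763691/288/3071682 = -1307763691/288*1/3071682 = -1307763691/884644416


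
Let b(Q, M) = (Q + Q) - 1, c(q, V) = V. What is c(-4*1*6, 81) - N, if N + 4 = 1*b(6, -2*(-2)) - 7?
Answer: 81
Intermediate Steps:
b(Q, M) = -1 + 2*Q (b(Q, M) = 2*Q - 1 = -1 + 2*Q)
N = 0 (N = -4 + (1*(-1 + 2*6) - 7) = -4 + (1*(-1 + 12) - 7) = -4 + (1*11 - 7) = -4 + (11 - 7) = -4 + 4 = 0)
c(-4*1*6, 81) - N = 81 - 1*0 = 81 + 0 = 81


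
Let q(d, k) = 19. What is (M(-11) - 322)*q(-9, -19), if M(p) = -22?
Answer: -6536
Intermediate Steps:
(M(-11) - 322)*q(-9, -19) = (-22 - 322)*19 = -344*19 = -6536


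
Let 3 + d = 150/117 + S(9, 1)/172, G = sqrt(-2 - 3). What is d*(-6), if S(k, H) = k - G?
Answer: 11173/1118 + 3*I*sqrt(5)/86 ≈ 9.9937 + 0.078002*I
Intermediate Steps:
G = I*sqrt(5) (G = sqrt(-5) = I*sqrt(5) ≈ 2.2361*I)
S(k, H) = k - I*sqrt(5)
d = -11173/6708 - I*sqrt(5)/172 (d = -3 + (150/117 + (9 - I*sqrt(5))/172) = -3 + (150*(1/117) + (9 - I*sqrt(5))*(1/172)) = -3 + (50/39 + (9/172 - I*sqrt(5)/172)) = -3 + (8951/6708 - I*sqrt(5)/172) = -11173/6708 - I*sqrt(5)/172 ≈ -1.6656 - 0.013*I)
d*(-6) = (-11173/6708 - I*sqrt(5)/172)*(-6) = 11173/1118 + 3*I*sqrt(5)/86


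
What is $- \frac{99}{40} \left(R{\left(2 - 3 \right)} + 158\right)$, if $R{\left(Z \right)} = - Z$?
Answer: $- \frac{15741}{40} \approx -393.52$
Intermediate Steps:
$- \frac{99}{40} \left(R{\left(2 - 3 \right)} + 158\right) = - \frac{99}{40} \left(- (2 - 3) + 158\right) = \left(-99\right) \frac{1}{40} \left(- (2 - 3) + 158\right) = - \frac{99 \left(\left(-1\right) \left(-1\right) + 158\right)}{40} = - \frac{99 \left(1 + 158\right)}{40} = \left(- \frac{99}{40}\right) 159 = - \frac{15741}{40}$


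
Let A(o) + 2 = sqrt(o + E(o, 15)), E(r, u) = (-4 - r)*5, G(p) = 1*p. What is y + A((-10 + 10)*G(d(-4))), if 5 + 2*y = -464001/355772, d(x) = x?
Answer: -3665949/711544 + 2*I*sqrt(5) ≈ -5.1521 + 4.4721*I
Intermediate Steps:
G(p) = p
E(r, u) = -20 - 5*r
y = -2242861/711544 (y = -5/2 + (-464001/355772)/2 = -5/2 + (-464001*1/355772)/2 = -5/2 + (1/2)*(-464001/355772) = -5/2 - 464001/711544 = -2242861/711544 ≈ -3.1521)
A(o) = -2 + sqrt(-20 - 4*o) (A(o) = -2 + sqrt(o + (-20 - 5*o)) = -2 + sqrt(-20 - 4*o))
y + A((-10 + 10)*G(d(-4))) = -2242861/711544 + (-2 + 2*sqrt(-5 - (-10 + 10)*(-4))) = -2242861/711544 + (-2 + 2*sqrt(-5 - 0*(-4))) = -2242861/711544 + (-2 + 2*sqrt(-5 - 1*0)) = -2242861/711544 + (-2 + 2*sqrt(-5 + 0)) = -2242861/711544 + (-2 + 2*sqrt(-5)) = -2242861/711544 + (-2 + 2*(I*sqrt(5))) = -2242861/711544 + (-2 + 2*I*sqrt(5)) = -3665949/711544 + 2*I*sqrt(5)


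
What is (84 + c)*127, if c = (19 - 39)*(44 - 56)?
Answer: 41148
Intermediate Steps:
c = 240 (c = -20*(-12) = 240)
(84 + c)*127 = (84 + 240)*127 = 324*127 = 41148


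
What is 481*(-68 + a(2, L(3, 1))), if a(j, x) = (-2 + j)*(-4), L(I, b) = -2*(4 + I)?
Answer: -32708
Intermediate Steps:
L(I, b) = -8 - 2*I
a(j, x) = 8 - 4*j
481*(-68 + a(2, L(3, 1))) = 481*(-68 + (8 - 4*2)) = 481*(-68 + (8 - 8)) = 481*(-68 + 0) = 481*(-68) = -32708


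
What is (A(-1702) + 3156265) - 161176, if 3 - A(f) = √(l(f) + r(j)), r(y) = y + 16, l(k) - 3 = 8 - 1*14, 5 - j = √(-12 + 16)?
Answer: 2995088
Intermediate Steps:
j = 3 (j = 5 - √(-12 + 16) = 5 - √4 = 5 - 1*2 = 5 - 2 = 3)
l(k) = -3 (l(k) = 3 + (8 - 1*14) = 3 + (8 - 14) = 3 - 6 = -3)
r(y) = 16 + y
A(f) = -1 (A(f) = 3 - √(-3 + (16 + 3)) = 3 - √(-3 + 19) = 3 - √16 = 3 - 1*4 = 3 - 4 = -1)
(A(-1702) + 3156265) - 161176 = (-1 + 3156265) - 161176 = 3156264 - 161176 = 2995088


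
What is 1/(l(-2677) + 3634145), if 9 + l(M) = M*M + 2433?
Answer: 1/10802898 ≈ 9.2568e-8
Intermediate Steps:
l(M) = 2424 + M² (l(M) = -9 + (M*M + 2433) = -9 + (M² + 2433) = -9 + (2433 + M²) = 2424 + M²)
1/(l(-2677) + 3634145) = 1/((2424 + (-2677)²) + 3634145) = 1/((2424 + 7166329) + 3634145) = 1/(7168753 + 3634145) = 1/10802898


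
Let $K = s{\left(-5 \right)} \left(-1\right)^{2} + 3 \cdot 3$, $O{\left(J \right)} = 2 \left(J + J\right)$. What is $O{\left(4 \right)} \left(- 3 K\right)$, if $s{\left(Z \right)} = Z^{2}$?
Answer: $-1632$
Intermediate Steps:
$O{\left(J \right)} = 4 J$ ($O{\left(J \right)} = 2 \cdot 2 J = 4 J$)
$K = 34$ ($K = \left(-5\right)^{2} \left(-1\right)^{2} + 3 \cdot 3 = 25 \cdot 1 + 9 = 25 + 9 = 34$)
$O{\left(4 \right)} \left(- 3 K\right) = 4 \cdot 4 \left(\left(-3\right) 34\right) = 16 \left(-102\right) = -1632$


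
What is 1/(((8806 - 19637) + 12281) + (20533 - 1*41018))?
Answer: -1/19035 ≈ -5.2535e-5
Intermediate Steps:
1/(((8806 - 19637) + 12281) + (20533 - 1*41018)) = 1/((-10831 + 12281) + (20533 - 41018)) = 1/(1450 - 20485) = 1/(-19035) = -1/19035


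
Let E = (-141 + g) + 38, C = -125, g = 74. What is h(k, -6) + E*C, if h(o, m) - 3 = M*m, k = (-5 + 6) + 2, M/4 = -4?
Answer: 3724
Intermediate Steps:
M = -16 (M = 4*(-4) = -16)
k = 3 (k = 1 + 2 = 3)
h(o, m) = 3 - 16*m
E = -29 (E = (-141 + 74) + 38 = -67 + 38 = -29)
h(k, -6) + E*C = (3 - 16*(-6)) - 29*(-125) = (3 + 96) + 3625 = 99 + 3625 = 3724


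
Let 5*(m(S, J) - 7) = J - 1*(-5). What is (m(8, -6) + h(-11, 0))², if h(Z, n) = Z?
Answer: 441/25 ≈ 17.640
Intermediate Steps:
m(S, J) = 8 + J/5 (m(S, J) = 7 + (J - 1*(-5))/5 = 7 + (J + 5)/5 = 7 + (5 + J)/5 = 7 + (1 + J/5) = 8 + J/5)
(m(8, -6) + h(-11, 0))² = ((8 + (⅕)*(-6)) - 11)² = ((8 - 6/5) - 11)² = (34/5 - 11)² = (-21/5)² = 441/25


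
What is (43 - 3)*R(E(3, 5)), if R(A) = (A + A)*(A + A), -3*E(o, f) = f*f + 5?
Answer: 16000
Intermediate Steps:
E(o, f) = -5/3 - f**2/3 (E(o, f) = -(f*f + 5)/3 = -(f**2 + 5)/3 = -(5 + f**2)/3 = -5/3 - f**2/3)
R(A) = 4*A**2 (R(A) = (2*A)*(2*A) = 4*A**2)
(43 - 3)*R(E(3, 5)) = (43 - 3)*(4*(-5/3 - 1/3*5**2)**2) = 40*(4*(-5/3 - 1/3*25)**2) = 40*(4*(-5/3 - 25/3)**2) = 40*(4*(-10)**2) = 40*(4*100) = 40*400 = 16000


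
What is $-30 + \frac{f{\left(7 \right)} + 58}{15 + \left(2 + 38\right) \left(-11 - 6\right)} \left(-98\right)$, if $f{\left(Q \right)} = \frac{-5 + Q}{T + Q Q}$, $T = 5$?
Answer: $- \frac{55012}{2565} \approx -21.447$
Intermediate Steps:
$f{\left(Q \right)} = \frac{-5 + Q}{5 + Q^{2}}$ ($f{\left(Q \right)} = \frac{-5 + Q}{5 + Q Q} = \frac{-5 + Q}{5 + Q^{2}}$)
$-30 + \frac{f{\left(7 \right)} + 58}{15 + \left(2 + 38\right) \left(-11 - 6\right)} \left(-98\right) = -30 + \frac{\frac{-5 + 7}{5 + 7^{2}} + 58}{15 + \left(2 + 38\right) \left(-11 - 6\right)} \left(-98\right) = -30 + \frac{\frac{1}{5 + 49} \cdot 2 + 58}{15 + 40 \left(-17\right)} \left(-98\right) = -30 + \frac{\frac{1}{54} \cdot 2 + 58}{15 - 680} \left(-98\right) = -30 + \frac{\frac{1}{54} \cdot 2 + 58}{-665} \left(-98\right) = -30 + \left(\frac{1}{27} + 58\right) \left(- \frac{1}{665}\right) \left(-98\right) = -30 + \frac{1567}{27} \left(- \frac{1}{665}\right) \left(-98\right) = -30 - - \frac{21938}{2565} = -30 + \frac{21938}{2565} = - \frac{55012}{2565}$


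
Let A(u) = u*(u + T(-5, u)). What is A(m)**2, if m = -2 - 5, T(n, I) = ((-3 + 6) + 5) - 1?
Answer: 0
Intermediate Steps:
T(n, I) = 7 (T(n, I) = (3 + 5) - 1 = 8 - 1 = 7)
m = -7
A(u) = u*(7 + u) (A(u) = u*(u + 7) = u*(7 + u))
A(m)**2 = (-7*(7 - 7))**2 = (-7*0)**2 = 0**2 = 0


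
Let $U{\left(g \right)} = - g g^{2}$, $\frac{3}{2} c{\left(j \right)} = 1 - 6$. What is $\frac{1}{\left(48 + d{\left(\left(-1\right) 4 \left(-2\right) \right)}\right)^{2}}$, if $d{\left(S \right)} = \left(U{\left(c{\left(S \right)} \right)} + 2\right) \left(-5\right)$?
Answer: $\frac{729}{15792676} \approx 4.6161 \cdot 10^{-5}$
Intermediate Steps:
$c{\left(j \right)} = - \frac{10}{3}$ ($c{\left(j \right)} = \frac{2 \left(1 - 6\right)}{3} = \frac{2}{3} \left(-5\right) = - \frac{10}{3}$)
$U{\left(g \right)} = - g^{3}$
$d{\left(S \right)} = - \frac{5270}{27}$ ($d{\left(S \right)} = \left(- \left(- \frac{10}{3}\right)^{3} + 2\right) \left(-5\right) = \left(\left(-1\right) \left(- \frac{1000}{27}\right) + 2\right) \left(-5\right) = \left(\frac{1000}{27} + 2\right) \left(-5\right) = \frac{1054}{27} \left(-5\right) = - \frac{5270}{27}$)
$\frac{1}{\left(48 + d{\left(\left(-1\right) 4 \left(-2\right) \right)}\right)^{2}} = \frac{1}{\left(48 - \frac{5270}{27}\right)^{2}} = \frac{1}{\left(- \frac{3974}{27}\right)^{2}} = \frac{1}{\frac{15792676}{729}} = \frac{729}{15792676}$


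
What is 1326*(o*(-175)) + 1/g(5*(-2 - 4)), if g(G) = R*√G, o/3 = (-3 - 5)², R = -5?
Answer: -44553600 + I*√30/150 ≈ -4.4554e+7 + 0.036515*I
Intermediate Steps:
o = 192 (o = 3*(-3 - 5)² = 3*(-8)² = 3*64 = 192)
g(G) = -5*√G
1326*(o*(-175)) + 1/g(5*(-2 - 4)) = 1326*(192*(-175)) + 1/(-5*√5*√(-2 - 4)) = 1326*(-33600) + 1/(-5*I*√30) = -44553600 + 1/(-5*I*√30) = -44553600 + I*√30/150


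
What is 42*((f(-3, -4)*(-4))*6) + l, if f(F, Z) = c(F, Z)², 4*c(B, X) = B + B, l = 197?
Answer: -2071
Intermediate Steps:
c(B, X) = B/2 (c(B, X) = (B + B)/4 = (2*B)/4 = B/2)
f(F, Z) = F²/4 (f(F, Z) = (F/2)² = F²/4)
42*((f(-3, -4)*(-4))*6) + l = 42*((((¼)*(-3)²)*(-4))*6) + 197 = 42*((((¼)*9)*(-4))*6) + 197 = 42*(((9/4)*(-4))*6) + 197 = 42*(-9*6) + 197 = 42*(-54) + 197 = -2268 + 197 = -2071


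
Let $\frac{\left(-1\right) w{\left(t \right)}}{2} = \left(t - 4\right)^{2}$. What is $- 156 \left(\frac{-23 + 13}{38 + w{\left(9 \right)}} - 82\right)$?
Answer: $12662$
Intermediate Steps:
$w{\left(t \right)} = - 2 \left(-4 + t\right)^{2}$ ($w{\left(t \right)} = - 2 \left(t - 4\right)^{2} = - 2 \left(-4 + t\right)^{2}$)
$- 156 \left(\frac{-23 + 13}{38 + w{\left(9 \right)}} - 82\right) = - 156 \left(\frac{-23 + 13}{38 - 2 \left(-4 + 9\right)^{2}} - 82\right) = - 156 \left(- \frac{10}{38 - 2 \cdot 5^{2}} - 82\right) = - 156 \left(- \frac{10}{38 - 50} - 82\right) = - 156 \left(- \frac{10}{-12} - 82\right) = - 156 \left(\left(-10\right) \left(- \frac{1}{12}\right) - 82\right) = - 156 \left(\frac{5}{6} - 82\right) = \left(-156\right) \left(- \frac{487}{6}\right) = 12662$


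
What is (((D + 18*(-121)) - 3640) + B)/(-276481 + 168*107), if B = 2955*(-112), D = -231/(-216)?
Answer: 24247939/18612360 ≈ 1.3028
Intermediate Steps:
D = 77/72 (D = -231*(-1/216) = 77/72 ≈ 1.0694)
B = -330960
(((D + 18*(-121)) - 3640) + B)/(-276481 + 168*107) = (((77/72 + 18*(-121)) - 3640) - 330960)/(-276481 + 168*107) = (((77/72 - 2178) - 3640) - 330960)/(-276481 + 17976) = ((-156739/72 - 3640) - 330960)/(-258505) = (-418819/72 - 330960)*(-1/258505) = -24247939/72*(-1/258505) = 24247939/18612360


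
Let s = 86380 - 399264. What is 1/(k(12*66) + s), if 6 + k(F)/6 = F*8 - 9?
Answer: -1/274958 ≈ -3.6369e-6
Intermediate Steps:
s = -312884
k(F) = -90 + 48*F (k(F) = -36 + 6*(F*8 - 9) = -36 + 6*(8*F - 9) = -36 + 6*(-9 + 8*F) = -36 + (-54 + 48*F) = -90 + 48*F)
1/(k(12*66) + s) = 1/((-90 + 48*(12*66)) - 312884) = 1/((-90 + 48*792) - 312884) = 1/((-90 + 38016) - 312884) = 1/(37926 - 312884) = 1/(-274958) = -1/274958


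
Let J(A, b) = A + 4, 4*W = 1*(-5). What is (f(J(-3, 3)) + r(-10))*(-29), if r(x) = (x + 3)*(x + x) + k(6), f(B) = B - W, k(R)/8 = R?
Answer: -22069/4 ≈ -5517.3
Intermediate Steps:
W = -5/4 (W = (1*(-5))/4 = (¼)*(-5) = -5/4 ≈ -1.2500)
k(R) = 8*R
J(A, b) = 4 + A
f(B) = 5/4 + B (f(B) = B - 1*(-5/4) = B + 5/4 = 5/4 + B)
r(x) = 48 + 2*x*(3 + x) (r(x) = (x + 3)*(x + x) + 8*6 = (3 + x)*(2*x) + 48 = 2*x*(3 + x) + 48 = 48 + 2*x*(3 + x))
(f(J(-3, 3)) + r(-10))*(-29) = ((5/4 + (4 - 3)) + (48 + 2*(-10)² + 6*(-10)))*(-29) = ((5/4 + 1) + (48 + 2*100 - 60))*(-29) = (9/4 + (48 + 200 - 60))*(-29) = (9/4 + 188)*(-29) = (761/4)*(-29) = -22069/4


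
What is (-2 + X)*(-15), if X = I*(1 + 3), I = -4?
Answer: 270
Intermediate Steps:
X = -16 (X = -4*(1 + 3) = -4*4 = -16)
(-2 + X)*(-15) = (-2 - 16)*(-15) = -18*(-15) = 270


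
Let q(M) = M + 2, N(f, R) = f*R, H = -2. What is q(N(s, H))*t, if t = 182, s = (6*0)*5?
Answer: 364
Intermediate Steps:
s = 0 (s = 0*5 = 0)
N(f, R) = R*f
q(M) = 2 + M
q(N(s, H))*t = (2 - 2*0)*182 = (2 + 0)*182 = 2*182 = 364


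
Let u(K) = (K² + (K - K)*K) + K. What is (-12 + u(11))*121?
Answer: 14520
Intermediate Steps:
u(K) = K + K² (u(K) = (K² + 0*K) + K = (K² + 0) + K = K² + K = K + K²)
(-12 + u(11))*121 = (-12 + 11*(1 + 11))*121 = (-12 + 11*12)*121 = (-12 + 132)*121 = 120*121 = 14520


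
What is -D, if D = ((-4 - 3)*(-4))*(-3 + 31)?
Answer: -784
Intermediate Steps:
D = 784 (D = -7*(-4)*28 = 28*28 = 784)
-D = -1*784 = -784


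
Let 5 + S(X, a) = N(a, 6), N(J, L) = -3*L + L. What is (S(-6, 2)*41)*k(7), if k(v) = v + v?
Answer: -9758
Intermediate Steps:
N(J, L) = -2*L
k(v) = 2*v
S(X, a) = -17 (S(X, a) = -5 - 2*6 = -5 - 12 = -17)
(S(-6, 2)*41)*k(7) = (-17*41)*(2*7) = -697*14 = -9758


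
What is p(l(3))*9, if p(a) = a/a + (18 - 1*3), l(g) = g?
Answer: 144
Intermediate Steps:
p(a) = 16 (p(a) = 1 + (18 - 3) = 1 + 15 = 16)
p(l(3))*9 = 16*9 = 144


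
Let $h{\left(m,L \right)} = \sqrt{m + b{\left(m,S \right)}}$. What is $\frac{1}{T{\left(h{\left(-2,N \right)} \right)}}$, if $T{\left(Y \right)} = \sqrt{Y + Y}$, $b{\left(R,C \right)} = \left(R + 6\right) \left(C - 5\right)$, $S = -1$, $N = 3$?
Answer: $- \frac{\sqrt[4]{2} \cdot 13^{\frac{3}{4}} i^{\frac{3}{2}}}{26} \approx 0.22143 - 0.22143 i$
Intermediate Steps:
$b{\left(R,C \right)} = \left(-5 + C\right) \left(6 + R\right)$ ($b{\left(R,C \right)} = \left(6 + R\right) \left(-5 + C\right) = \left(-5 + C\right) \left(6 + R\right)$)
$h{\left(m,L \right)} = \sqrt{-36 - 5 m}$ ($h{\left(m,L \right)} = \sqrt{m - \left(36 + 6 m\right)} = \sqrt{-36 - 5 m}$)
$T{\left(Y \right)} = \sqrt{2} \sqrt{Y}$ ($T{\left(Y \right)} = \sqrt{2 Y} = \sqrt{2} \sqrt{Y}$)
$\frac{1}{T{\left(h{\left(-2,N \right)} \right)}} = \frac{1}{\sqrt{2} \sqrt{\sqrt{-36 - -10}}} = \frac{1}{\sqrt{2} \sqrt{\sqrt{-36 + 10}}} = \frac{1}{\sqrt{2} \sqrt{\sqrt{-26}}} = \frac{1}{\sqrt{2} \sqrt{i \sqrt{26}}} = \frac{1}{\sqrt{2} \sqrt[4]{26} \sqrt{i}} = \frac{1}{2^{\frac{3}{4}} \sqrt[4]{13} \sqrt{i}} = - \frac{\sqrt[4]{2} \cdot 13^{\frac{3}{4}} i^{\frac{3}{2}}}{26}$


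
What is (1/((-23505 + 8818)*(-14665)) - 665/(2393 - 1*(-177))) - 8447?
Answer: -935177563460291/110707815470 ≈ -8447.3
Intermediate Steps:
(1/((-23505 + 8818)*(-14665)) - 665/(2393 - 1*(-177))) - 8447 = (-1/14665/(-14687) - 665/(2393 + 177)) - 8447 = (-1/14687*(-1/14665) - 665/2570) - 8447 = (1/215384855 - 665*1/2570) - 8447 = (1/215384855 - 133/514) - 8447 = -28646185201/110707815470 - 8447 = -935177563460291/110707815470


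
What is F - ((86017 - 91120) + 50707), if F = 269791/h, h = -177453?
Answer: -8092836403/177453 ≈ -45606.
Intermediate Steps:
F = -269791/177453 (F = 269791/(-177453) = 269791*(-1/177453) = -269791/177453 ≈ -1.5204)
F - ((86017 - 91120) + 50707) = -269791/177453 - ((86017 - 91120) + 50707) = -269791/177453 - (-5103 + 50707) = -269791/177453 - 1*45604 = -269791/177453 - 45604 = -8092836403/177453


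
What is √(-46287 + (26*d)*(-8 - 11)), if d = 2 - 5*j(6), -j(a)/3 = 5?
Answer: 5*I*√3373 ≈ 290.39*I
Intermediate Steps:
j(a) = -15 (j(a) = -3*5 = -15)
d = 77 (d = 2 - 5*(-15) = 2 + 75 = 77)
√(-46287 + (26*d)*(-8 - 11)) = √(-46287 + (26*77)*(-8 - 11)) = √(-46287 + 2002*(-19)) = √(-46287 - 38038) = √(-84325) = 5*I*√3373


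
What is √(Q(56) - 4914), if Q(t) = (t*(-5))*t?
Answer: I*√20594 ≈ 143.51*I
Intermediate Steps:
Q(t) = -5*t² (Q(t) = (-5*t)*t = -5*t²)
√(Q(56) - 4914) = √(-5*56² - 4914) = √(-5*3136 - 4914) = √(-15680 - 4914) = √(-20594) = I*√20594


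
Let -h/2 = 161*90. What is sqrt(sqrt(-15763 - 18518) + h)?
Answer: sqrt(-28980 + 3*I*sqrt(3809)) ≈ 0.5438 + 170.24*I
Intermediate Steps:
h = -28980 (h = -322*90 = -2*14490 = -28980)
sqrt(sqrt(-15763 - 18518) + h) = sqrt(sqrt(-15763 - 18518) - 28980) = sqrt(sqrt(-34281) - 28980) = sqrt(3*I*sqrt(3809) - 28980) = sqrt(-28980 + 3*I*sqrt(3809))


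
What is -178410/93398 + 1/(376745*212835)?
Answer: -7152860291653676/3744536996380425 ≈ -1.9102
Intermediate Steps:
-178410/93398 + 1/(376745*212835) = -178410*1/93398 + (1/376745)*(1/212835) = -89205/46699 + 1/80184522075 = -7152860291653676/3744536996380425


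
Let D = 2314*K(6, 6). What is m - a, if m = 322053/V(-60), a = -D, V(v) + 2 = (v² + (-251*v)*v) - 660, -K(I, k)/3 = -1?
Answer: 6252073551/900662 ≈ 6941.6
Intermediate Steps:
K(I, k) = 3 (K(I, k) = -3*(-1) = 3)
V(v) = -662 - 250*v² (V(v) = -2 + ((v² + (-251*v)*v) - 660) = -2 + ((v² - 251*v²) - 660) = -2 + (-250*v² - 660) = -2 + (-660 - 250*v²) = -662 - 250*v²)
D = 6942 (D = 2314*3 = 6942)
a = -6942 (a = -1*6942 = -6942)
m = -322053/900662 (m = 322053/(-662 - 250*(-60)²) = 322053/(-662 - 250*3600) = 322053/(-662 - 900000) = 322053/(-900662) = 322053*(-1/900662) = -322053/900662 ≈ -0.35757)
m - a = -322053/900662 - 1*(-6942) = -322053/900662 + 6942 = 6252073551/900662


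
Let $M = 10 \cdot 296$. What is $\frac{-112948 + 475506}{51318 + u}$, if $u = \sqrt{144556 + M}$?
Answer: $\frac{1550479287}{219449134} - \frac{181279 \sqrt{36879}}{658347402} \approx 7.0124$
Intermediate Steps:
$M = 2960$
$u = 2 \sqrt{36879}$ ($u = \sqrt{144556 + 2960} = \sqrt{147516} = 2 \sqrt{36879} \approx 384.08$)
$\frac{-112948 + 475506}{51318 + u} = \frac{-112948 + 475506}{51318 + 2 \sqrt{36879}} = \frac{362558}{51318 + 2 \sqrt{36879}}$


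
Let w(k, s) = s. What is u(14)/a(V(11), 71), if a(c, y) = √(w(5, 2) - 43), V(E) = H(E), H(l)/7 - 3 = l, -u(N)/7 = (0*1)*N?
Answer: 0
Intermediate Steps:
u(N) = 0 (u(N) = -7*0*1*N = -0*N = -7*0 = 0)
H(l) = 21 + 7*l
V(E) = 21 + 7*E
a(c, y) = I*√41 (a(c, y) = √(2 - 43) = √(-41) = I*√41)
u(14)/a(V(11), 71) = 0/((I*√41)) = 0*(-I*√41/41) = 0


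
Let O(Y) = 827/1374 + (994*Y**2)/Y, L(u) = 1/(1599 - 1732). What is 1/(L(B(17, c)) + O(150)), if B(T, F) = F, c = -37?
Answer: 182742/27246940817 ≈ 6.7069e-6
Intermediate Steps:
L(u) = -1/133 (L(u) = 1/(-133) = -1/133)
O(Y) = 827/1374 + 994*Y (O(Y) = 827*(1/1374) + 994*Y = 827/1374 + 994*Y)
1/(L(B(17, c)) + O(150)) = 1/(-1/133 + (827/1374 + 994*150)) = 1/(-1/133 + (827/1374 + 149100)) = 1/(-1/133 + 204864227/1374) = 1/(27246940817/182742) = 182742/27246940817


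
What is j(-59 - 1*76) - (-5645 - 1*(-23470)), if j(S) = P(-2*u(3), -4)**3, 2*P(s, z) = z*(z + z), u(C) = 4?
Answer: -13729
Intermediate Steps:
P(s, z) = z**2 (P(s, z) = (z*(z + z))/2 = (z*(2*z))/2 = (2*z**2)/2 = z**2)
j(S) = 4096 (j(S) = ((-4)**2)**3 = 16**3 = 4096)
j(-59 - 1*76) - (-5645 - 1*(-23470)) = 4096 - (-5645 - 1*(-23470)) = 4096 - (-5645 + 23470) = 4096 - 1*17825 = 4096 - 17825 = -13729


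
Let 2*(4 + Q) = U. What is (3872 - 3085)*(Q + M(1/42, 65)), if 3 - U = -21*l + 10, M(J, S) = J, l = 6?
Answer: 917642/21 ≈ 43697.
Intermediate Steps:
U = 119 (U = 3 - (-21*6 + 10) = 3 - (-126 + 10) = 3 - 1*(-116) = 3 + 116 = 119)
Q = 111/2 (Q = -4 + (1/2)*119 = -4 + 119/2 = 111/2 ≈ 55.500)
(3872 - 3085)*(Q + M(1/42, 65)) = (3872 - 3085)*(111/2 + 1/42) = 787*(111/2 + 1/42) = 787*(1166/21) = 917642/21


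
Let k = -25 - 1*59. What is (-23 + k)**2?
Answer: 11449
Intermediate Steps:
k = -84 (k = -25 - 59 = -84)
(-23 + k)**2 = (-23 - 84)**2 = (-107)**2 = 11449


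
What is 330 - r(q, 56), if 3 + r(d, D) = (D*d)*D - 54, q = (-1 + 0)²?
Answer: -2749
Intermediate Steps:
q = 1 (q = (-1)² = 1)
r(d, D) = -57 + d*D² (r(d, D) = -3 + ((D*d)*D - 54) = -3 + (d*D² - 54) = -3 + (-54 + d*D²) = -57 + d*D²)
330 - r(q, 56) = 330 - (-57 + 1*56²) = 330 - (-57 + 1*3136) = 330 - (-57 + 3136) = 330 - 1*3079 = 330 - 3079 = -2749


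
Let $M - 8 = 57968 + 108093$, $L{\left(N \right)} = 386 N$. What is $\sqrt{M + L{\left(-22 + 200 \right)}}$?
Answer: $\sqrt{234777} \approx 484.54$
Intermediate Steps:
$M = 166069$ ($M = 8 + \left(57968 + 108093\right) = 8 + 166061 = 166069$)
$\sqrt{M + L{\left(-22 + 200 \right)}} = \sqrt{166069 + 386 \left(-22 + 200\right)} = \sqrt{166069 + 386 \cdot 178} = \sqrt{166069 + 68708} = \sqrt{234777}$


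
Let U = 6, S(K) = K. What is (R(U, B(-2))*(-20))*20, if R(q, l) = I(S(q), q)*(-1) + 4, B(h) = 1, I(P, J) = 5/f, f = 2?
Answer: -600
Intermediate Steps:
I(P, J) = 5/2
R(q, l) = 3/2 (R(q, l) = (5/2)*(-1) + 4 = -5/2 + 4 = 3/2)
(R(U, B(-2))*(-20))*20 = ((3/2)*(-20))*20 = -30*20 = -600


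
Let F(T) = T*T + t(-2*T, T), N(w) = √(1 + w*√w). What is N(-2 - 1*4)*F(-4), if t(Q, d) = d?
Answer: 12*√(1 - 6*I*√6) ≈ 33.655 - 31.442*I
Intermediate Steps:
N(w) = √(1 + w^(3/2))
F(T) = T + T² (F(T) = T*T + T = T² + T = T + T²)
N(-2 - 1*4)*F(-4) = √(1 + (-2 - 1*4)^(3/2))*(-4*(1 - 4)) = √(1 + (-2 - 4)^(3/2))*(-4*(-3)) = √(1 + (-6)^(3/2))*12 = √(1 - 6*I*√6)*12 = 12*√(1 - 6*I*√6)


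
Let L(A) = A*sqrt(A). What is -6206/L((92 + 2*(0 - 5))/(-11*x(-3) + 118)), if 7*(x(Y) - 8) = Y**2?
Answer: -344433*sqrt(63714)/164738 ≈ -527.75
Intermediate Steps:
x(Y) = 8 + Y**2/7
L(A) = A**(3/2)
-6206/L((92 + 2*(0 - 5))/(-11*x(-3) + 118)) = -6206*(-11*(8 + (1/7)*(-3)**2) + 118)**(3/2)/(92 + 2*(0 - 5))**(3/2) = -6206*(-11*(8 + (1/7)*9) + 118)**(3/2)/(92 + 2*(-5))**(3/2) = -6206*(-11*(8 + 9/7) + 118)**(3/2)/(92 - 10)**(3/2) = -6206*sqrt(82)*(-11*65/7 + 118)**(3/2)/6724 = -6206*sqrt(82)*(-715/7 + 118)**(3/2)/6724 = -6206*111*sqrt(63714)/329476 = -344433*sqrt(63714)/164738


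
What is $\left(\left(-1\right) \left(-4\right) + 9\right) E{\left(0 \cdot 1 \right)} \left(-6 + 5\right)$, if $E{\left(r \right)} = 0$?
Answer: $0$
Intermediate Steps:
$\left(\left(-1\right) \left(-4\right) + 9\right) E{\left(0 \cdot 1 \right)} \left(-6 + 5\right) = \left(\left(-1\right) \left(-4\right) + 9\right) 0 \left(-6 + 5\right) = \left(4 + 9\right) 0 \left(-1\right) = 13 \cdot 0 \left(-1\right) = 0 \left(-1\right) = 0$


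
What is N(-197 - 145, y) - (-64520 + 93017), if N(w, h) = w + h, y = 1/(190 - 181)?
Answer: -259550/9 ≈ -28839.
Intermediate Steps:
y = ⅑ (y = 1/9 = ⅑ ≈ 0.11111)
N(w, h) = h + w
N(-197 - 145, y) - (-64520 + 93017) = (⅑ + (-197 - 145)) - (-64520 + 93017) = (⅑ - 342) - 1*28497 = -3077/9 - 28497 = -259550/9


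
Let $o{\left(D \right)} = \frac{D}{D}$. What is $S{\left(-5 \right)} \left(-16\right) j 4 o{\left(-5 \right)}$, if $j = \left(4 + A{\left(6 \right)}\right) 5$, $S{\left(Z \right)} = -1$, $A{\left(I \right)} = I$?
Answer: $3200$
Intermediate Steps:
$o{\left(D \right)} = 1$
$j = 50$ ($j = \left(4 + 6\right) 5 = 10 \cdot 5 = 50$)
$S{\left(-5 \right)} \left(-16\right) j 4 o{\left(-5 \right)} = \left(-1\right) \left(-16\right) 50 \cdot 4 \cdot 1 = 16 \cdot 200 \cdot 1 = 16 \cdot 200 = 3200$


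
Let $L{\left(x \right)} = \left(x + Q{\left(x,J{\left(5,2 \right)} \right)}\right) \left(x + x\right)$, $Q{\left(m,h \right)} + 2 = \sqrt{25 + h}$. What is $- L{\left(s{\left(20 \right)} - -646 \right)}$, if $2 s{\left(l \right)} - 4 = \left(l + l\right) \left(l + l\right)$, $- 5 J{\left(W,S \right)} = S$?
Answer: $-4187616 - \frac{2896 \sqrt{615}}{5} \approx -4.202 \cdot 10^{6}$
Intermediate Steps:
$J{\left(W,S \right)} = - \frac{S}{5}$
$Q{\left(m,h \right)} = -2 + \sqrt{25 + h}$
$s{\left(l \right)} = 2 + 2 l^{2}$ ($s{\left(l \right)} = 2 + \frac{\left(l + l\right) \left(l + l\right)}{2} = 2 + \frac{2 l 2 l}{2} = 2 + \frac{4 l^{2}}{2} = 2 + 2 l^{2}$)
$L{\left(x \right)} = 2 x \left(-2 + x + \frac{\sqrt{615}}{5}\right)$ ($L{\left(x \right)} = \left(x - \left(2 - \sqrt{25 - \frac{2}{5}}\right)\right) \left(x + x\right) = \left(x - \left(2 - \sqrt{25 - \frac{2}{5}}\right)\right) 2 x = \left(x - \left(2 - \sqrt{\frac{123}{5}}\right)\right) 2 x = \left(x - \left(2 - \frac{\sqrt{615}}{5}\right)\right) 2 x = \left(-2 + x + \frac{\sqrt{615}}{5}\right) 2 x = 2 x \left(-2 + x + \frac{\sqrt{615}}{5}\right)$)
$- L{\left(s{\left(20 \right)} - -646 \right)} = - \frac{2 \left(\left(2 + 2 \cdot 20^{2}\right) - -646\right) \left(-10 + \sqrt{615} + 5 \left(\left(2 + 2 \cdot 20^{2}\right) - -646\right)\right)}{5} = - \frac{2 \left(\left(2 + 2 \cdot 400\right) + 646\right) \left(-10 + \sqrt{615} + 5 \left(\left(2 + 2 \cdot 400\right) + 646\right)\right)}{5} = - \frac{2 \left(\left(2 + 800\right) + 646\right) \left(-10 + \sqrt{615} + 5 \left(\left(2 + 800\right) + 646\right)\right)}{5} = - \frac{2 \left(802 + 646\right) \left(-10 + \sqrt{615} + 5 \left(802 + 646\right)\right)}{5} = - \frac{2 \cdot 1448 \left(-10 + \sqrt{615} + 5 \cdot 1448\right)}{5} = - \frac{2 \cdot 1448 \left(-10 + \sqrt{615} + 7240\right)}{5} = - \frac{2 \cdot 1448 \left(7230 + \sqrt{615}\right)}{5} = - (4187616 + \frac{2896 \sqrt{615}}{5}) = -4187616 - \frac{2896 \sqrt{615}}{5}$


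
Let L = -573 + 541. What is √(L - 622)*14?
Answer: 14*I*√654 ≈ 358.03*I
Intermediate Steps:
L = -32
√(L - 622)*14 = √(-32 - 622)*14 = √(-654)*14 = (I*√654)*14 = 14*I*√654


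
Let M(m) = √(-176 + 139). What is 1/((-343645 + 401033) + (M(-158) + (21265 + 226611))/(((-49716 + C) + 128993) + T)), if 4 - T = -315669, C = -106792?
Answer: 4765285899190440/273474326322822272437 - 288158*I*√37/273474326322822272437 ≈ 1.7425e-5 - 6.4094e-15*I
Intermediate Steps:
T = 315673 (T = 4 - 1*(-315669) = 4 + 315669 = 315673)
M(m) = I*√37 (M(m) = √(-37) = I*√37)
1/((-343645 + 401033) + (M(-158) + (21265 + 226611))/(((-49716 + C) + 128993) + T)) = 1/((-343645 + 401033) + (I*√37 + (21265 + 226611))/(((-49716 - 106792) + 128993) + 315673)) = 1/(57388 + (I*√37 + 247876)/((-156508 + 128993) + 315673)) = 1/(57388 + (247876 + I*√37)/(-27515 + 315673)) = 1/(57388 + (247876 + I*√37)/288158) = 1/(57388 + (247876 + I*√37)*(1/288158)) = 1/(57388 + (123938/144079 + I*√37/288158)) = 1/(8268529590/144079 + I*√37/288158)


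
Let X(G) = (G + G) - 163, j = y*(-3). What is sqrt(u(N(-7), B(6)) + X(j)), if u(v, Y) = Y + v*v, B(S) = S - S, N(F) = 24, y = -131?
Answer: sqrt(1199) ≈ 34.627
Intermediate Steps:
B(S) = 0
u(v, Y) = Y + v**2
j = 393 (j = -131*(-3) = 393)
X(G) = -163 + 2*G (X(G) = 2*G - 163 = -163 + 2*G)
sqrt(u(N(-7), B(6)) + X(j)) = sqrt((0 + 24**2) + (-163 + 2*393)) = sqrt((0 + 576) + (-163 + 786)) = sqrt(576 + 623) = sqrt(1199)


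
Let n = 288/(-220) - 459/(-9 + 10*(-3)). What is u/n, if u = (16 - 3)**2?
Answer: 120835/7479 ≈ 16.157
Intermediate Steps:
n = 7479/715 (n = 288*(-1/220) - 459/(-9 - 30) = -72/55 - 459/(-39) = -72/55 - 459*(-1/39) = -72/55 + 153/13 = 7479/715 ≈ 10.460)
u = 169 (u = 13**2 = 169)
u/n = 169/(7479/715) = 169*(715/7479) = 120835/7479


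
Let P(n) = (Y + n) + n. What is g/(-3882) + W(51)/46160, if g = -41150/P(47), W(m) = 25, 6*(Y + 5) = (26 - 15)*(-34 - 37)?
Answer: -379097755/1475356688 ≈ -0.25695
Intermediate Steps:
Y = -811/6 (Y = -5 + ((26 - 15)*(-34 - 37))/6 = -5 + (11*(-71))/6 = -5 + (⅙)*(-781) = -5 - 781/6 = -811/6 ≈ -135.17)
P(n) = -811/6 + 2*n (P(n) = (-811/6 + n) + n = -811/6 + 2*n)
g = 246900/247 (g = -41150/(-811/6 + 2*47) = -41150/(-811/6 + 94) = -41150/(-247/6) = -41150*(-6/247) = 246900/247 ≈ 999.59)
g/(-3882) + W(51)/46160 = (246900/247)/(-3882) + 25/46160 = (246900/247)*(-1/3882) + 25*(1/46160) = -41150/159809 + 5/9232 = -379097755/1475356688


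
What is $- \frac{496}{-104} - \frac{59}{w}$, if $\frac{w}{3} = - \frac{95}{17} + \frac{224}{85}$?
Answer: $\frac{111881}{9789} \approx 11.429$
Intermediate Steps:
$w = - \frac{753}{85}$ ($w = 3 \left(- \frac{95}{17} + \frac{224}{85}\right) = 3 \left(- \frac{251}{85}\right) = - \frac{753}{85} \approx -8.8588$)
$- \frac{496}{-104} - \frac{59}{w} = - \frac{496}{-104} - \frac{59}{- \frac{753}{85}} = \left(-496\right) \left(- \frac{1}{104}\right) - - \frac{5015}{753} = \frac{62}{13} + \frac{5015}{753} = \frac{111881}{9789}$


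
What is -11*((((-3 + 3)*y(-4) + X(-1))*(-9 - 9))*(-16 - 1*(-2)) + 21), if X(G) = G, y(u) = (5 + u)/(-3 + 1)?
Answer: 2541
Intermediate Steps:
y(u) = -5/2 - u/2 (y(u) = (5 + u)/(-2) = (5 + u)*(-½) = -5/2 - u/2)
-11*((((-3 + 3)*y(-4) + X(-1))*(-9 - 9))*(-16 - 1*(-2)) + 21) = -11*((((-3 + 3)*(-5/2 - ½*(-4)) - 1)*(-9 - 9))*(-16 - 1*(-2)) + 21) = -11*(((0*(-5/2 + 2) - 1)*(-18))*(-16 + 2) + 21) = -11*(((0*(-½) - 1)*(-18))*(-14) + 21) = -11*(((0 - 1)*(-18))*(-14) + 21) = -11*(-1*(-18)*(-14) + 21) = -11*(18*(-14) + 21) = -11*(-252 + 21) = -11*(-231) = 2541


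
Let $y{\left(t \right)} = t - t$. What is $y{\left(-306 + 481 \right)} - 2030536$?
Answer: $-2030536$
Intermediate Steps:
$y{\left(t \right)} = 0$
$y{\left(-306 + 481 \right)} - 2030536 = 0 - 2030536 = -2030536$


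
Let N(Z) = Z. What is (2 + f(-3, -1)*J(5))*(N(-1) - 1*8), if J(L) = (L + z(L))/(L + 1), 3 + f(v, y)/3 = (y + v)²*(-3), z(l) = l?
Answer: 2277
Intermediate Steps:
f(v, y) = -9 - 9*(v + y)² (f(v, y) = -9 + 3*((y + v)²*(-3)) = -9 + 3*((v + y)²*(-3)) = -9 + 3*(-3*(v + y)²) = -9 - 9*(v + y)²)
J(L) = 2*L/(1 + L) (J(L) = (L + L)/(L + 1) = (2*L)/(1 + L) = 2*L/(1 + L))
(2 + f(-3, -1)*J(5))*(N(-1) - 1*8) = (2 + (-9 - 9*(-3 - 1)²)*(2*5/(1 + 5)))*(-1 - 1*8) = (2 + (-9 - 9*(-4)²)*(2*5/6))*(-1 - 8) = (2 + (-9 - 9*16)*(2*5*(⅙)))*(-9) = (2 + (-9 - 144)*(5/3))*(-9) = (2 - 153*5/3)*(-9) = (2 - 255)*(-9) = -253*(-9) = 2277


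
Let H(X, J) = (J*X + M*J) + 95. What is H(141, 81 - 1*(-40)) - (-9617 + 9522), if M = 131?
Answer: 33102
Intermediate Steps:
H(X, J) = 95 + 131*J + J*X (H(X, J) = (J*X + 131*J) + 95 = (131*J + J*X) + 95 = 95 + 131*J + J*X)
H(141, 81 - 1*(-40)) - (-9617 + 9522) = (95 + 131*(81 - 1*(-40)) + (81 - 1*(-40))*141) - (-9617 + 9522) = (95 + 131*(81 + 40) + (81 + 40)*141) - 1*(-95) = (95 + 131*121 + 121*141) + 95 = (95 + 15851 + 17061) + 95 = 33007 + 95 = 33102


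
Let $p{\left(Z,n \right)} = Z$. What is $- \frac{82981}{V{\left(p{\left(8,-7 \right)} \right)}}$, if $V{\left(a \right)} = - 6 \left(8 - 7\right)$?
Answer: $\frac{82981}{6} \approx 13830.0$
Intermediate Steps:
$V{\left(a \right)} = -6$ ($V{\left(a \right)} = \left(-6\right) 1 = -6$)
$- \frac{82981}{V{\left(p{\left(8,-7 \right)} \right)}} = - \frac{82981}{-6} = \left(-82981\right) \left(- \frac{1}{6}\right) = \frac{82981}{6}$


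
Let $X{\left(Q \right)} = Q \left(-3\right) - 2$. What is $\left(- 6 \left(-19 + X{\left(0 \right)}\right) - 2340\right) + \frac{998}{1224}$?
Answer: $- \frac{1354469}{612} \approx -2213.2$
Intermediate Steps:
$X{\left(Q \right)} = -2 - 3 Q$ ($X{\left(Q \right)} = - 3 Q - 2 = -2 - 3 Q$)
$\left(- 6 \left(-19 + X{\left(0 \right)}\right) - 2340\right) + \frac{998}{1224} = \left(- 6 \left(-19 - 2\right) - 2340\right) + \frac{998}{1224} = \left(- 6 \left(-19 + \left(-2 + 0\right)\right) - 2340\right) + 998 \cdot \frac{1}{1224} = \left(- 6 \left(-19 - 2\right) - 2340\right) + \frac{499}{612} = \left(\left(-6\right) \left(-21\right) - 2340\right) + \frac{499}{612} = \left(126 - 2340\right) + \frac{499}{612} = -2214 + \frac{499}{612} = - \frac{1354469}{612}$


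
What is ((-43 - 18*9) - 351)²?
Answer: 309136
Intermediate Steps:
((-43 - 18*9) - 351)² = ((-43 - 162) - 351)² = (-205 - 351)² = (-556)² = 309136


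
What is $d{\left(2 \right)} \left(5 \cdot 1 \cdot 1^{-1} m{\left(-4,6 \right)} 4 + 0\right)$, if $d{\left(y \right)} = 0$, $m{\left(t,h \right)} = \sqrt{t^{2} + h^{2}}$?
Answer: $0$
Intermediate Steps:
$m{\left(t,h \right)} = \sqrt{h^{2} + t^{2}}$
$d{\left(2 \right)} \left(5 \cdot 1 \cdot 1^{-1} m{\left(-4,6 \right)} 4 + 0\right) = 0 \left(5 \cdot 1 \cdot 1^{-1} \sqrt{6^{2} + \left(-4\right)^{2}} \cdot 4 + 0\right) = 0 \left(5 \cdot 1 \cdot 1 \sqrt{36 + 16} \cdot 4 + 0\right) = 0 \left(5 \cdot 1 \sqrt{52} \cdot 4 + 0\right) = 0 \left(5 \cdot 1 \cdot 2 \sqrt{13} \cdot 4 + 0\right) = 0 \left(5 \cdot 2 \sqrt{13} \cdot 4 + 0\right) = 0 \left(5 \cdot 8 \sqrt{13} + 0\right) = 0 \left(40 \sqrt{13} + 0\right) = 0 \cdot 40 \sqrt{13} = 0$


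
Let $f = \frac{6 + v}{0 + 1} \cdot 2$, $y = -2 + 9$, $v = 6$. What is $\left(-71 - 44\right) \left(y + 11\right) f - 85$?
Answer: $-49765$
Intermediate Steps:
$y = 7$
$f = 24$ ($f = \frac{6 + 6}{0 + 1} \cdot 2 = \frac{12}{1} \cdot 2 = 12 \cdot 1 \cdot 2 = 12 \cdot 2 = 24$)
$\left(-71 - 44\right) \left(y + 11\right) f - 85 = \left(-71 - 44\right) \left(7 + 11\right) 24 - 85 = \left(-115\right) 18 \cdot 24 - 85 = \left(-2070\right) 24 - 85 = -49680 - 85 = -49765$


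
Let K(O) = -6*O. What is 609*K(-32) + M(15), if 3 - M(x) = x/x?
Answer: 116930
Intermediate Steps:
M(x) = 2 (M(x) = 3 - x/x = 3 - 1*1 = 3 - 1 = 2)
609*K(-32) + M(15) = 609*(-6*(-32)) + 2 = 609*192 + 2 = 116928 + 2 = 116930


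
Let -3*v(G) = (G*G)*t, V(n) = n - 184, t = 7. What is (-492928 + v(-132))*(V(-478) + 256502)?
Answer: -136512130560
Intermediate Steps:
V(n) = -184 + n
v(G) = -7*G²/3 (v(G) = -G*G*7/3 = -G²*7/3 = -7*G²/3)
(-492928 + v(-132))*(V(-478) + 256502) = (-492928 - 7/3*(-132)²)*((-184 - 478) + 256502) = (-492928 - 7/3*17424)*(-662 + 256502) = (-492928 - 40656)*255840 = -533584*255840 = -136512130560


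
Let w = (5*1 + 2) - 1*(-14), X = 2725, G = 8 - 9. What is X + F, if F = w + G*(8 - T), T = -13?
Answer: 2725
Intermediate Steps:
G = -1
w = 21 (w = (5 + 2) + 14 = 7 + 14 = 21)
F = 0 (F = 21 - (8 - 1*(-13)) = 21 - (8 + 13) = 21 - 1*21 = 21 - 21 = 0)
X + F = 2725 + 0 = 2725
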